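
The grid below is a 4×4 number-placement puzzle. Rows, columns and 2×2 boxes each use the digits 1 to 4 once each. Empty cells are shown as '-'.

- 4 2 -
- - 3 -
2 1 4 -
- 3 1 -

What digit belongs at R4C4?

R1C4 = 1 (sole candidate).
R2C1 = 1 (sole candidate).
R2C2 = 2 (sole candidate).
R2C4 = 4 (sole candidate).
R3C4 = 3 (sole candidate).
R4C1 = 4 (sole candidate).
R4C4 = 2: row 4 has {1,3,4}; col 4 has {1,3,4}; box has {1,3,4} → only 2 remains.

2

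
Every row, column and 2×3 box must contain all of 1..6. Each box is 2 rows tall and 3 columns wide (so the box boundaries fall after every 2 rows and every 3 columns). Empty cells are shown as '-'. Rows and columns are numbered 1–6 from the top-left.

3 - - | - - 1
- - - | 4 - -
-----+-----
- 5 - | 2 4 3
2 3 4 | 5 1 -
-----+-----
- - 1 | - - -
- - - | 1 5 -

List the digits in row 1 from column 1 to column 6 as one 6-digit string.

R1C4 = 6: row 1 has {1,3}; col 4 has {1,2,4,5}; box has {1,4} → only 6 remains.
R1C5 = 2: row 1 has {1,3,6}; col 5 has {1,4,5}; box has {1,4,6} → only 2 remains.
R2C5 = 3: row 2 has {4}; col 5 has {1,2,4,5}; box has {1,2,4,6} → only 3 remains.
R2C6 = 5: row 2 has {3,4}; col 6 has {1,3}; box has {1,2,3,4,6} → only 5 remains.
R3C3 = 6: row 3 has {2,3,4,5}; col 3 has {1,4}; box has {2,3,4,5} → only 6 remains.
R4C6 = 6: row 4 has {1,2,3,4,5}; col 6 has {1,3,5}; box has {1,2,3,4,5} → only 6 remains.
R5C4 = 3: row 5 has {1}; col 4 has {1,2,4,5,6}; box has {1,5} → only 3 remains.
R5C5 = 6: row 5 has {1,3}; col 5 has {1,2,3,4,5}; box has {1,3,5} → only 6 remains.
R1C2 = 4: row 1 has {1,2,3,6}; col 2 has {3,5}; box has {3} → only 4 remains.
R1C3 = 5: row 1 has {1,2,3,4,6}; col 3 has {1,4,6}; box has {3,4} → only 5 remains.

345621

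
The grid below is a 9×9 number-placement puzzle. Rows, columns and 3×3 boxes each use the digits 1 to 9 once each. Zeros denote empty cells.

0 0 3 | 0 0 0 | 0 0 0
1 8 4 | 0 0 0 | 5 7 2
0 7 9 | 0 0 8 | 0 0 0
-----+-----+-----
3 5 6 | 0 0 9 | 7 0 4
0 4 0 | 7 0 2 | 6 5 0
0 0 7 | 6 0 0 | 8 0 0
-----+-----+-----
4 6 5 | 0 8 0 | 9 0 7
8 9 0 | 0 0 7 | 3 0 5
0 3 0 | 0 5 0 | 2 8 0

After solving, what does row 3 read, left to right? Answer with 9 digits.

r1c2 = 2 (sole candidate).
r4c5 = 1 (sole candidate).
r4c8 = 2 (sole candidate).
r5c1 = 9 (sole candidate).
r5c5 = 3 (sole candidate).
r5c9 = 1 (sole candidate).
r6c1 = 2 (sole candidate).
r6c2 = 1 (sole candidate).
r6c5 = 4 (sole candidate).
r6c6 = 5 (sole candidate).
r7c8 = 1 (sole candidate).
r9c1 = 7 (sole candidate).
r9c3 = 1 (sole candidate).
r9c9 = 6 (sole candidate).
r3c9 = 3: row 3 has {7,8,9}; col 9 has {1,2,4,5,6,7}; box has {2,5,7} → only 3 remains.
r4c4 = 8 (sole candidate).
r5c3 = 8 (sole candidate).
r6c9 = 9 (sole candidate).
r7c6 = 3 (sole candidate).
r8c3 = 2 (sole candidate).
r8c5 = 6 (sole candidate).
r8c8 = 4 (sole candidate).
r9c6 = 4 (sole candidate).
r1c9 = 8 (sole candidate).
r2c5 = 9 (sole candidate).
r2c6 = 6 (sole candidate).
r3c5 = 2: row 3 has {3,7,8,9}; col 5 has {1,3,4,5,6,8,9}; box has {6,8,9} → only 2 remains.
r3c8 = 6: row 3 has {2,3,7,8,9}; col 8 has {1,2,4,5,7,8}; box has {2,3,5,7,8} → only 6 remains.
r6c8 = 3 (sole candidate).
r7c4 = 2 (sole candidate).
r8c4 = 1 (sole candidate).
r9c4 = 9 (sole candidate).
r1c5 = 7 (sole candidate).
r1c6 = 1 (sole candidate).
r1c7 = 4 (sole candidate).
r1c8 = 9 (sole candidate).
r2c4 = 3 (sole candidate).
r3c1 = 5: row 3 has {2,3,6,7,8,9}; col 1 has {1,2,3,4,7,8,9}; box has {1,2,3,4,7,8,9} → only 5 remains.
r3c4 = 4: row 3 has {2,3,5,6,7,8,9}; col 4 has {1,2,3,6,7,8,9}; box has {1,2,3,6,7,8,9} → only 4 remains.
r3c7 = 1: row 3 has {2,3,4,5,6,7,8,9}; col 7 has {2,3,4,5,6,7,8,9}; box has {2,3,4,5,6,7,8,9} → only 1 remains.

579428163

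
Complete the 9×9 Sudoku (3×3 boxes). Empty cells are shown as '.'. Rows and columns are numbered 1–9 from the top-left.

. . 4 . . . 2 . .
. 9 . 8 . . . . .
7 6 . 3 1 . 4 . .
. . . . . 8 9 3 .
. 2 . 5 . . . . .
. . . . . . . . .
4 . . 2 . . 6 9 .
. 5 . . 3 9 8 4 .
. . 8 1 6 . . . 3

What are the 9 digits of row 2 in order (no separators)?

r8c4 = 7: row 8 has {3,4,5,8,9}; col 4 has {1,2,3,5,8}; box has {1,2,3,6,9} → only 7 remains.
r9c2 = 7: row 9 has {1,3,6,8}; col 2 has {2,5,6,9}; box has {4,5,8} → only 7 remains.
r9c7 = 5: row 9 has {1,3,6,7,8}; col 7 has {2,4,6,8,9}; box has {3,4,6,8,9} → only 5 remains.
r9c8 = 2: row 9 has {1,3,5,6,7,8}; col 8 has {3,4,9}; box has {3,4,5,6,8,9} → only 2 remains.
r7c6 = 5: row 7 has {2,4,6,9}; col 6 has {8,9}; box has {1,2,3,6,7,9} → only 5 remains.
r8c9 = 1: row 8 has {3,4,5,7,8,9}; col 9 has {3}; box has {2,3,4,5,6,8,9} → only 1 remains.
r9c1 = 9: row 9 has {1,2,3,5,6,7,8}; col 1 has {4,7}; box has {4,5,7,8} → only 9 remains.
r9c6 = 4: row 9 has {1,2,3,5,6,7,8,9}; col 6 has {5,8,9}; box has {1,2,3,5,6,7,9} → only 4 remains.
r3c6 = 2: row 3 has {1,3,4,6,7}; col 6 has {4,5,8,9}; box has {1,3,8} → only 2 remains.
r7c5 = 8: row 7 has {2,4,5,6,9}; col 5 has {1,3,6}; box has {1,2,3,4,5,6,7,9} → only 8 remains.
r7c9 = 7: row 7 has {2,4,5,6,8,9}; col 9 has {1,3}; box has {1,2,3,4,5,6,8,9} → only 7 remains.
r3c3 = 5: row 3 has {1,2,3,4,6,7}; col 3 has {4,8}; box has {4,6,7,9} → only 5 remains.
r3c8 = 8: row 3 has {1,2,3,4,5,6,7}; col 8 has {2,3,4,9}; box has {2,4} → only 8 remains.
r3c9 = 9: row 3 has {1,2,3,4,5,6,7,8}; col 9 has {1,3,7}; box has {2,4,8} → only 9 remains.
r2c5 = 4: in row 2, 4 can only go here (every other open cell in that row sees a 4).
r5c9 = 4: in row 5, 4 can only go here (every other open cell in that row sees a 4).
r5c1 = 8: in row 5, 8 can only go here (every other open cell in that row sees an 8).
r1c2 = 8: in row 1, 8 can only go here (every other open cell in that row sees an 8).
r1c1 = 3: in row 1, 3 can only go here (every other open cell in that row sees a 3).
r1c8 = 1: in row 1, 1 can only go here (every other open cell in that row sees a 1).
r2c7 = 3: in row 2, 3 can only go here (every other open cell in that row sees a 3).
r6c9 = 8: in row 6, 8 can only go here (every other open cell in that row sees an 8).
r6c5 = 2: in row 6, 2 can only go here (every other open cell in that row sees a 2).
r4c5 = 7: row 4 has {3,8,9}; col 5 has {1,2,3,4,6,8}; box has {2,5,8} → only 7 remains.
r5c5 = 9: row 5 has {2,4,5,8}; col 5 has {1,2,3,4,6,7,8}; box has {2,5,7,8} → only 9 remains.
r1c5 = 5: row 1 has {1,2,3,4,8}; col 5 has {1,2,3,4,6,7,8,9}; box has {1,2,3,4,8} → only 5 remains.
r1c9 = 6: row 1 has {1,2,3,4,5,8}; col 9 has {1,3,4,7,8,9}; box has {1,2,3,4,8,9} → only 6 remains.
r2c9 = 5: row 2 has {3,4,8,9}; col 9 has {1,3,4,6,7,8,9}; box has {1,2,3,4,6,8,9} → only 5 remains.
r4c9 = 2: row 4 has {3,7,8,9}; col 9 has {1,3,4,5,6,7,8,9}; box has {3,4,8,9} → only 2 remains.
r1c4 = 9: row 1 has {1,2,3,4,5,6,8}; col 4 has {1,2,3,5,7,8}; box has {1,2,3,4,5,8} → only 9 remains.
r1c6 = 7: row 1 has {1,2,3,4,5,6,8,9}; col 6 has {2,4,5,8,9}; box has {1,2,3,4,5,8,9} → only 7 remains.
r2c6 = 6: row 2 has {3,4,5,8,9}; col 6 has {2,4,5,7,8,9}; box has {1,2,3,4,5,7,8,9} → only 6 remains.
r2c8 = 7: row 2 has {3,4,5,6,8,9}; col 8 has {1,2,3,4,8,9}; box has {1,2,3,4,5,6,8,9} → only 7 remains.
r5c8 = 6: row 5 has {2,4,5,8,9}; col 8 has {1,2,3,4,7,8,9}; box has {2,3,4,8,9} → only 6 remains.
r6c8 = 5: row 6 has {2,8}; col 8 has {1,2,3,4,6,7,8,9}; box has {2,3,4,6,8,9} → only 5 remains.
r4c1 = 5: in row 4, 5 can only go here (every other open cell in that row sees a 5).
r6c3 = 9: in row 6, 9 can only go here (every other open cell in that row sees a 9).
r6c7 = 7: in row 6, 7 can only go here (every other open cell in that row sees a 7).
r5c7 = 1: row 5 has {2,4,5,6,8,9}; col 7 has {2,3,4,5,6,7,8,9}; box has {2,3,4,5,6,7,8,9} → only 1 remains.
r5c6 = 3: row 5 has {1,2,4,5,6,8,9}; col 6 has {2,4,5,6,7,8,9}; box has {2,5,7,8,9} → only 3 remains.
r6c6 = 1: row 6 has {2,5,7,8,9}; col 6 has {2,3,4,5,6,7,8,9}; box has {2,3,5,7,8,9} → only 1 remains.
r5c3 = 7: row 5 has {1,2,3,4,5,6,8,9}; col 3 has {4,5,8,9}; box has {2,5,8,9} → only 7 remains.
r6c1 = 6: row 6 has {1,2,5,7,8,9}; col 1 has {3,4,5,7,8,9}; box has {2,5,7,8,9} → only 6 remains.
r6c4 = 4: row 6 has {1,2,5,6,7,8,9}; col 4 has {1,2,3,5,7,8,9}; box has {1,2,3,5,7,8,9} → only 4 remains.
r8c1 = 2: row 8 has {1,3,4,5,7,8,9}; col 1 has {3,4,5,6,7,8,9}; box has {4,5,7,8,9} → only 2 remains.
r8c3 = 6: row 8 has {1,2,3,4,5,7,8,9}; col 3 has {4,5,7,8,9}; box has {2,4,5,7,8,9} → only 6 remains.
r2c1 = 1: row 2 has {3,4,5,6,7,8,9}; col 1 has {2,3,4,5,6,7,8,9}; box has {3,4,5,6,7,8,9} → only 1 remains.
r2c3 = 2: row 2 has {1,3,4,5,6,7,8,9}; col 3 has {4,5,6,7,8,9}; box has {1,3,4,5,6,7,8,9} → only 2 remains.

192846375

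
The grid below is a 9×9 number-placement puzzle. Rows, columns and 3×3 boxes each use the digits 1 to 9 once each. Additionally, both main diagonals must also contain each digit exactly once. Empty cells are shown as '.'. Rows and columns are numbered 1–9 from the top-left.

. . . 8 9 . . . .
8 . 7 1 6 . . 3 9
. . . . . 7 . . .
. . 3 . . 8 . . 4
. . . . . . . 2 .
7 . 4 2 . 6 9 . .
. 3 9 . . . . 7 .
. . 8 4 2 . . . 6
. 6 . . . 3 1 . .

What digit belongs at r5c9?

r1c1 = 3: in row 1, 3 can only go here (every other open cell in that row sees a 3).
r7c4 = 6: in row 7, 6 can only go here (every other open cell in that row sees a 6).
r8c7 = 3: in row 8, 3 can only go here (every other open cell in that row sees a 3).
r8c2 = 7: in row 8, 7 can only go here (every other open cell in that row sees a 7).
r1c7 = 7: in row 1, 7 can only go here (every other open cell in that row sees a 7).
r5c9 = 7: in column 9, 7 can only go here (every other open cell in that column sees a 7).

7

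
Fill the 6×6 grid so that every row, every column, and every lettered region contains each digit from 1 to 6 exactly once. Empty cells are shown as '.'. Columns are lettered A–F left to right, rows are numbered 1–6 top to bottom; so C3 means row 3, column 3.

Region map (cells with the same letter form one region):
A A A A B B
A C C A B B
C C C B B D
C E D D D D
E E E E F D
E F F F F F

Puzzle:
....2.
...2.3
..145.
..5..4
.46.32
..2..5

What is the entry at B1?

C2 = 4: row 2 has {2,3}; col 3 has {1,2,5,6}; region has {1} → only 4 remains.
F3 = 6: row 3 has {1,4,5}; col 6 has {2,3,4,5}; region has {2,4,5} → only 6 remains.
E4 = 1: row 4 has {4,5}; col 5 has {2,3,5}; region has {2,4,5,6} → only 1 remains.
C1 = 3: row 1 has {2}; col 3 has {1,2,4,5,6}; region has {2} → only 3 remains.
F1 = 1: row 1 has {2,3}; col 6 has {2,3,4,5,6}; region has {2,3,4,5} → only 1 remains.
E2 = 6: row 2 has {2,3,4}; col 5 has {1,2,3,5}; region has {1,2,3,4,5} → only 6 remains.
D4 = 3: row 4 has {1,4,5}; col 4 has {2,4}; region has {1,2,4,5,6} → only 3 remains.
E6 = 4: row 6 has {2,5}; col 5 has {1,2,3,5,6}; region has {2,3,5} → only 4 remains.
B2 = 5: row 2 has {2,3,4,6}; col 2 has {4}; region has {1,4} → only 5 remains.
B4 = 2: row 4 has {1,3,4,5}; col 2 has {4,5}; region has {4,6} → only 2 remains.
B1 = 6: row 1 has {1,2,3}; col 2 has {2,4,5}; region has {2,3} → only 6 remains.

6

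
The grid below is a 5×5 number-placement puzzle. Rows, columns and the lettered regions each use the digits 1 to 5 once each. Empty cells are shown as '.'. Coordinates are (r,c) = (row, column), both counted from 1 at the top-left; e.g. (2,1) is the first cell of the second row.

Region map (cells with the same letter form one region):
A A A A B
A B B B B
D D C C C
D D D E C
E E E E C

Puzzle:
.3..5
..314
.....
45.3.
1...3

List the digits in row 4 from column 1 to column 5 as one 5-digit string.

45231

(1,1) = 2: row 1 has {3,5}; col 1 has {1,4}; region has {3} → only 2 remains.
(1,4) = 4: row 1 has {2,3,5}; col 4 has {1,3}; region has {2,3} → only 4 remains.
(2,1) = 5: row 2 has {1,3,4}; col 1 has {1,2,4}; region has {2,3,4} → only 5 remains.
(2,2) = 2: row 2 has {1,3,4,5}; col 2 has {3,5}; region has {1,3,4,5} → only 2 remains.
(3,1) = 3: row 3 has {}; col 1 has {1,2,4,5}; region has {4,5} → only 3 remains.
(3,2) = 1: row 3 has {3}; col 2 has {2,3,5}; region has {3,4,5} → only 1 remains.
(3,5) = 2: row 3 has {1,3}; col 5 has {3,4,5}; region has {3} → only 2 remains.
(4,3) = 2: row 4 has {3,4,5}; col 3 has {3}; region has {1,3,4,5} → only 2 remains.
(4,5) = 1: row 4 has {2,3,4,5}; col 5 has {2,3,4,5}; region has {2,3} → only 1 remains.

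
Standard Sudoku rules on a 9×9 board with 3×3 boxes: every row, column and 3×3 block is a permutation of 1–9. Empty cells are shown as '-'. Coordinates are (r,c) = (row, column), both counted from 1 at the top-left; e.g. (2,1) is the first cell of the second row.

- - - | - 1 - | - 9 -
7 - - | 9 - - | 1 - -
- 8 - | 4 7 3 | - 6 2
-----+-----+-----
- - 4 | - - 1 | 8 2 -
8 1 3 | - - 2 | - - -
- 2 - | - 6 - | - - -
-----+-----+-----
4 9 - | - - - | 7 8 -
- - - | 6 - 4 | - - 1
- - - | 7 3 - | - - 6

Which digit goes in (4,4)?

3

(3,7) = 5 (sole candidate).
(5,4) = 5 (sole candidate).
(7,6) = 5 (sole candidate).
(7,9) = 3 (sole candidate).
(8,8) = 5 (sole candidate).
(9,2) = 5 (sole candidate).
(9,8) = 4 (sole candidate).
(2,8) = 3 (sole candidate).
(4,4) = 3: row 4 has {1,2,4,8}; col 4 has {4,5,6,7,9}; box has {1,2,5,6} → only 3 remains.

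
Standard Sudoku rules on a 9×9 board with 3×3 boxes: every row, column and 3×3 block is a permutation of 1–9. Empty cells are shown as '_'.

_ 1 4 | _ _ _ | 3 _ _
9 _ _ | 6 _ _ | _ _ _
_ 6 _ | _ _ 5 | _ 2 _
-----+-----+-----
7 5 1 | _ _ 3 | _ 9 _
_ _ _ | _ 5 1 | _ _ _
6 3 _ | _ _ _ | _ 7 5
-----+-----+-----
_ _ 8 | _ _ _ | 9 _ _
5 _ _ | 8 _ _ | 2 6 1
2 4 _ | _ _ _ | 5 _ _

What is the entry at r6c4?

4

r1c1 = 8: row 1 has {1,3,4}; col 1 has {2,5,6,7,9}; box has {1,4,6,9} → only 8 remains.
r1c8 = 5: row 1 has {1,3,4,8}; col 8 has {2,6,7,9}; box has {2,3} → only 5 remains.
r3c1 = 3: row 3 has {2,5,6}; col 1 has {2,5,6,7,8,9}; box has {1,4,6,8,9} → only 3 remains.
r3c3 = 7: row 3 has {2,3,5,6}; col 3 has {1,4,8}; box has {1,3,4,6,8,9} → only 7 remains.
r5c1 = 4: row 5 has {1,5}; col 1 has {2,3,5,6,7,8,9}; box has {1,3,5,6,7} → only 4 remains.
r7c1 = 1: row 7 has {8,9}; col 1 has {2,3,4,5,6,7,8,9}; box has {2,4,5,8} → only 1 remains.
r7c2 = 7: row 7 has {1,8,9}; col 2 has {1,3,4,5,6}; box has {1,2,4,5,8} → only 7 remains.
r8c2 = 9: row 8 has {1,2,5,6,8}; col 2 has {1,3,4,5,6,7}; box has {1,2,4,5,7,8} → only 9 remains.
r8c3 = 3: row 8 has {1,2,5,6,8,9}; col 3 has {1,4,7,8}; box has {1,2,4,5,7,8,9} → only 3 remains.
r9c3 = 6: row 9 has {2,4,5}; col 3 has {1,3,4,7,8}; box has {1,2,3,4,5,7,8,9} → only 6 remains.
r2c2 = 2: row 2 has {6,9}; col 2 has {1,3,4,5,6,7,9}; box has {1,3,4,6,7,8,9} → only 2 remains.
r2c3 = 5: row 2 has {2,6,9}; col 3 has {1,3,4,6,7,8}; box has {1,2,3,4,6,7,8,9} → only 5 remains.
r5c2 = 8: row 5 has {1,4,5}; col 2 has {1,2,3,4,5,6,7,9}; box has {1,3,4,5,6,7} → only 8 remains.
r5c7 = 6: row 5 has {1,4,5,8}; col 7 has {2,3,5,9}; box has {5,7,9} → only 6 remains.
r5c8 = 3: row 5 has {1,4,5,6,8}; col 8 has {2,5,6,7,9}; box has {5,6,7,9} → only 3 remains.
r5c9 = 2: row 5 has {1,3,4,5,6,8}; col 9 has {1,5}; box has {3,5,6,7,9} → only 2 remains.
r7c8 = 4: row 7 has {1,7,8,9}; col 8 has {2,3,5,6,7,9}; box has {1,2,5,6,9} → only 4 remains.
r7c9 = 3: row 7 has {1,4,7,8,9}; col 9 has {1,2,5}; box has {1,2,4,5,6,9} → only 3 remains.
r9c8 = 8: row 9 has {2,4,5,6}; col 8 has {2,3,4,5,6,7,9}; box has {1,2,3,4,5,6,9} → only 8 remains.
r9c9 = 7: row 9 has {2,4,5,6,8}; col 9 has {1,2,3,5}; box has {1,2,3,4,5,6,8,9} → only 7 remains.
r2c8 = 1: row 2 has {2,5,6,9}; col 8 has {2,3,4,5,6,7,8,9}; box has {2,3,5} → only 1 remains.
r5c3 = 9: row 5 has {1,2,3,4,5,6,8}; col 3 has {1,3,4,5,6,7,8}; box has {1,3,4,5,6,7,8} → only 9 remains.
r5c4 = 7: row 5 has {1,2,3,4,5,6,8,9}; col 4 has {6,8}; box has {1,3,5} → only 7 remains.
r6c3 = 2: row 6 has {3,5,6,7}; col 3 has {1,3,4,5,6,7,8,9}; box has {1,3,4,5,6,7,8,9} → only 2 remains.
r9c6 = 9: row 9 has {2,4,5,6,7,8}; col 6 has {1,3,5}; box has {8} → only 9 remains.
r1c9 = 6: in row 1, 6 can only go here (every other open cell in that row sees a 6).
r2c5 = 3: in row 2, 3 can only go here (every other open cell in that row sees a 3).
r9c5 = 1: row 9 has {2,4,5,6,7,8,9}; col 5 has {3,5}; box has {8,9} → only 1 remains.
r9c4 = 3: row 9 has {1,2,4,5,6,7,8,9}; col 4 has {6,7,8}; box has {1,8,9} → only 3 remains.
r3c4 = 1: in row 3, 1 can only go here (every other open cell in that row sees a 1).
r4c5 = 6: in row 4, 6 can only go here (every other open cell in that row sees a 6).
r7c5 = 2: row 7 has {1,3,4,7,8,9}; col 5 has {1,3,5,6}; box has {1,3,8,9} → only 2 remains.
r7c6 = 6: row 7 has {1,2,3,4,7,8,9}; col 6 has {1,3,5,9}; box has {1,2,3,8,9} → only 6 remains.
r7c4 = 5: row 7 has {1,2,3,4,6,7,8,9}; col 4 has {1,3,6,7,8}; box has {1,2,3,6,8,9} → only 5 remains.
r4c4 = 2: in row 4, 2 can only go here (every other open cell in that row sees a 2).
r1c4 = 9: row 1 has {1,3,4,5,6,8}; col 4 has {1,2,3,5,6,7,8}; box has {1,3,5,6} → only 9 remains.
r1c5 = 7: row 1 has {1,3,4,5,6,8,9}; col 5 has {1,2,3,5,6}; box has {1,3,5,6,9} → only 7 remains.
r1c6 = 2: row 1 has {1,3,4,5,6,7,8,9}; col 6 has {1,3,5,6,9}; box has {1,3,5,6,7,9} → only 2 remains.
r6c4 = 4: row 6 has {2,3,5,6,7}; col 4 has {1,2,3,5,6,7,8,9}; box has {1,2,3,5,6,7} → only 4 remains.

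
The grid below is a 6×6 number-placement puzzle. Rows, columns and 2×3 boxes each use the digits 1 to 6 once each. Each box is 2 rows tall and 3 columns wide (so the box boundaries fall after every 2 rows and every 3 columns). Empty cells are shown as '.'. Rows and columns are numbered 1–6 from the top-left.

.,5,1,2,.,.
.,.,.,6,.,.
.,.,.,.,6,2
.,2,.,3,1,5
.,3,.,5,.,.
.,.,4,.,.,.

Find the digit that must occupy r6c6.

r2c2 = 4 (sole candidate).
r3c2 = 1 (sole candidate).
r3c4 = 4 (sole candidate).
r4c3 = 6 (sole candidate).
r5c3 = 2 (sole candidate).
r5c5 = 4 (sole candidate).
r6c2 = 6 (sole candidate).
r6c4 = 1 (sole candidate).
r6c6 = 3: row 6 has {1,4,6}; col 6 has {2,5}; box has {1,4,5} → only 3 remains.

3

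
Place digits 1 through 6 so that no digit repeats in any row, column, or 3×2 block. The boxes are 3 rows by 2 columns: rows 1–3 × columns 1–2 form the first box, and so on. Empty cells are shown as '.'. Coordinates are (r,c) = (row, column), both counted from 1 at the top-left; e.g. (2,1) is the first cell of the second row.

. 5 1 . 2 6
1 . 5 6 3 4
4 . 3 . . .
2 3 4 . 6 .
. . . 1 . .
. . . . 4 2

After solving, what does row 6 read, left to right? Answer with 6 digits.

(1,1) = 3 (sole candidate).
(1,4) = 4 (sole candidate).
(2,2) = 2 (sole candidate).
(3,2) = 6 (sole candidate).
(3,4) = 2 (sole candidate).
(4,4) = 5 (sole candidate).
(4,6) = 1 (sole candidate).
(5,2) = 4 (sole candidate).
(5,5) = 5 (sole candidate).
(5,6) = 3 (sole candidate).
(6,2) = 1: row 6 has {2,4}; col 2 has {2,3,4,5,6}; box has {2,3,4} → only 1 remains.
(6,3) = 6: row 6 has {1,2,4}; col 3 has {1,3,4,5}; box has {1,4,5} → only 6 remains.
(6,4) = 3: row 6 has {1,2,4,6}; col 4 has {1,2,4,5,6}; box has {1,4,5,6} → only 3 remains.
(3,5) = 1 (sole candidate).
(3,6) = 5 (sole candidate).
(5,1) = 6 (sole candidate).
(5,3) = 2 (sole candidate).
(6,1) = 5: row 6 has {1,2,3,4,6}; col 1 has {1,2,3,4,6}; box has {1,2,3,4,6} → only 5 remains.

516342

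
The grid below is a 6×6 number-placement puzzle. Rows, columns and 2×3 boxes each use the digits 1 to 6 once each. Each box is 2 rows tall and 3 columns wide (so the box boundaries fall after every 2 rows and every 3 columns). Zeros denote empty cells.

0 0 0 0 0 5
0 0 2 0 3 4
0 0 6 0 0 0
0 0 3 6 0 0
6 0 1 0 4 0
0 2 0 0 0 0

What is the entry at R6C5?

1

R1C3 = 4: row 1 has {5}; col 3 has {1,2,3,6}; box has {2} → only 4 remains.
R2C4 = 1: row 2 has {2,3,4}; col 4 has {6}; box has {3,4,5} → only 1 remains.
R6C3 = 5: row 6 has {2}; col 3 has {1,2,3,4,6}; box has {1,2,6} → only 5 remains.
R6C4 = 3: row 6 has {2,5}; col 4 has {1,6}; box has {4} → only 3 remains.
R1C4 = 2: row 1 has {4,5}; col 4 has {1,3,6}; box has {1,3,4,5} → only 2 remains.
R1C5 = 6: row 1 has {2,4,5}; col 5 has {3,4}; box has {1,2,3,4,5} → only 6 remains.
R2C1 = 5: row 2 has {1,2,3,4}; col 1 has {6}; box has {2,4} → only 5 remains.
R2C2 = 6: row 2 has {1,2,3,4,5}; col 2 has {2}; box has {2,4,5} → only 6 remains.
R5C2 = 3: row 5 has {1,4,6}; col 2 has {2,6}; box has {1,2,5,6} → only 3 remains.
R5C4 = 5: row 5 has {1,3,4,6}; col 4 has {1,2,3,6}; box has {3,4} → only 5 remains.
R5C6 = 2: row 5 has {1,3,4,5,6}; col 6 has {4,5}; box has {3,4,5} → only 2 remains.
R6C1 = 4: row 6 has {2,3,5}; col 1 has {5,6}; box has {1,2,3,5,6} → only 4 remains.
R6C5 = 1: row 6 has {2,3,4,5}; col 5 has {3,4,6}; box has {2,3,4,5} → only 1 remains.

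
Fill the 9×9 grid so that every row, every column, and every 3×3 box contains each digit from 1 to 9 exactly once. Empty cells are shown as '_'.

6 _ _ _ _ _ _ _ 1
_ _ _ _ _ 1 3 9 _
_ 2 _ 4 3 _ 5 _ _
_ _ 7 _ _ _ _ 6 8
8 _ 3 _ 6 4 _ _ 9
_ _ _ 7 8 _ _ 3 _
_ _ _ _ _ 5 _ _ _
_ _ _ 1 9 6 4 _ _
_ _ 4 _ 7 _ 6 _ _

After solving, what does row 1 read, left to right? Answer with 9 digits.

635927841

R1C2 = 3: in row 1, 3 can only go here (every other open cell in that row sees a 3).
R1C8 = 4: in row 1, 4 can only go here (every other open cell in that row sees a 4).
R3C9 = 6: in row 3, 6 can only go here (every other open cell in that row sees a 6).
R2C4 = 6: in row 2, 6 can only go here (every other open cell in that row sees a 6).
R7C5 = 4: in row 7, 4 can only go here (every other open cell in that row sees a 4).
R4C5 = 1: in column 5, 1 can only go here (every other open cell in that column sees a 1).
R4C7 = 2: row 4 has {1,6,7,8}; col 7 has {3,4,5,6}; box has {3,6,8,9} → only 2 remains.
R6C7 = 1: row 6 has {3,7,8}; col 7 has {2,3,4,5,6}; box has {2,3,6,8,9} → only 1 remains.
R5C7 = 7: row 5 has {3,4,6,8,9}; col 7 has {1,2,3,4,5,6}; box has {1,2,3,6,8,9} → only 7 remains.
R5C8 = 5: row 5 has {3,4,6,7,8,9}; col 8 has {3,4,6,9}; box has {1,2,3,6,7,8,9} → only 5 remains.
R6C9 = 4: row 6 has {1,3,7,8}; col 9 has {1,6,8,9}; box has {1,2,3,5,6,7,8,9} → only 4 remains.
R1C7 = 8: row 1 has {1,3,4,6}; col 7 has {1,2,3,4,5,6,7}; box has {1,3,4,5,6,9} → only 8 remains.
R3C8 = 7: row 3 has {2,3,4,5,6}; col 8 has {3,4,5,6,9}; box has {1,3,4,5,6,8,9} → only 7 remains.
R5C2 = 1: row 5 has {3,4,5,6,7,8,9}; col 2 has {2,3}; box has {3,7,8} → only 1 remains.
R5C4 = 2: row 5 has {1,3,4,5,6,7,8,9}; col 4 has {1,4,6,7}; box has {1,4,6,7,8} → only 2 remains.
R6C6 = 9: row 6 has {1,3,4,7,8}; col 6 has {1,4,5,6}; box has {1,2,4,6,7,8} → only 9 remains.
R7C7 = 9: row 7 has {4,5}; col 7 has {1,2,3,4,5,6,7,8}; box has {4,6} → only 9 remains.
R2C9 = 2: row 2 has {1,3,6,9}; col 9 has {1,4,6,8,9}; box has {1,3,4,5,6,7,8,9} → only 2 remains.
R3C6 = 8: row 3 has {2,3,4,5,6,7}; col 6 has {1,4,5,6,9}; box has {1,3,4,6} → only 8 remains.
R4C6 = 3: row 4 has {1,2,6,7,8}; col 6 has {1,4,5,6,8,9}; box has {1,2,4,6,7,8,9} → only 3 remains.
R9C6 = 2: row 9 has {4,6,7}; col 6 has {1,3,4,5,6,8,9}; box has {1,4,5,6,7,9} → only 2 remains.
R1C6 = 7: row 1 has {1,3,4,6,8}; col 6 has {1,2,3,4,5,6,8,9}; box has {1,3,4,6,8} → only 7 remains.
R2C5 = 5: row 2 has {1,2,3,6,9}; col 5 has {1,3,4,6,7,8,9}; box has {1,3,4,6,7,8} → only 5 remains.
R4C4 = 5: row 4 has {1,2,3,6,7,8}; col 4 has {1,2,4,6,7}; box has {1,2,3,4,6,7,8,9} → only 5 remains.
R1C4 = 9: row 1 has {1,3,4,6,7,8}; col 4 has {1,2,4,5,6,7}; box has {1,3,4,5,6,7,8} → only 9 remains.
R1C5 = 2: row 1 has {1,3,4,6,7,8,9}; col 5 has {1,3,4,5,6,7,8,9}; box has {1,3,4,5,6,7,8,9} → only 2 remains.
R2C3 = 8: row 2 has {1,2,3,5,6,9}; col 3 has {3,4,7}; box has {2,3,6} → only 8 remains.
R1C3 = 5: row 1 has {1,2,3,4,6,7,8,9}; col 3 has {3,4,7,8}; box has {2,3,6,8} → only 5 remains.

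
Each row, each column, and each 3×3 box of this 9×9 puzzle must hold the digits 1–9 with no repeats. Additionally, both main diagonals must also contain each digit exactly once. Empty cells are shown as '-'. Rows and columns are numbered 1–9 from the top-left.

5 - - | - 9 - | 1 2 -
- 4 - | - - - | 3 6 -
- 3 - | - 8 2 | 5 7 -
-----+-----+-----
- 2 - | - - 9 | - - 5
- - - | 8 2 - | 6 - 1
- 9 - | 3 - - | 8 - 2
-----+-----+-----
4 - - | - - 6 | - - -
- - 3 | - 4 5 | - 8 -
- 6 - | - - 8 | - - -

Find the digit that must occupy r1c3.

r6c8 = 4: row 6 has {2,3,8,9}; col 8 has {2,6,7,8}; box has {1,2,5,6,8} → only 4 remains.
r4c7 = 7: row 4 has {2,5,9}; col 7 has {1,3,5,6,8}; box has {1,2,4,5,6,8} → only 7 remains.
r4c8 = 3: row 4 has {2,5,7,9}; col 8 has {2,4,6,7,8}; box has {1,2,4,5,6,7,8} → only 3 remains.
r5c8 = 9: row 5 has {1,2,6,8}; col 8 has {2,3,4,6,7,8}; box has {1,2,3,4,5,6,7,8} → only 9 remains.
r7c7 = 9: row 7 has {4,6}; col 7 has {1,3,5,6,7,8}; box has {8}; main diagonal has {2,4,5,8} → only 9 remains.
r8c7 = 2: row 8 has {3,4,5,8}; col 7 has {1,3,5,6,7,8,9}; box has {8,9} → only 2 remains.
r9c7 = 4: row 9 has {6,8}; col 7 has {1,2,3,5,6,7,8,9}; box has {2,8,9} → only 4 remains.
r1c6 = 3: in row 1, 3 can only go here (every other open cell in that row sees a 3).
r4c3 = 4: in row 4, 4 can only go here (every other open cell in that row sees a 4).
r4c1 = 8: in row 4, 8 can only go here (every other open cell in that row sees an 8).
r5c1 = 3: in row 5, 3 can only go here (every other open cell in that row sees a 3).
r5c6 = 4: in row 5, 4 can only go here (every other open cell in that row sees a 4).
r7c4 = 2: in row 7, 2 can only go here (every other open cell in that row sees a 2).
r8c9 = 6: in row 8, 6 can only go here (every other open cell in that row sees a 6).
r9c3 = 2: in row 9, 2 can only go here (every other open cell in that row sees a 2).
r2c1 = 2: in row 2, 2 can only go here (every other open cell in that row sees a 2).
r9c8 = 5: in row 9, 5 can only go here (every other open cell in that row sees a 5).
r9c4 = 9: in row 9, 9 can only go here (every other open cell in that row sees a 9).
r7c8 = 1: row 7 has {2,4,6,9}; col 8 has {2,3,4,5,6,7,8,9}; box has {2,4,5,6,8,9} → only 1 remains.
r7c2 = 5: in row 7, 5 can only go here (every other open cell in that row sees a 5).
r5c2 = 7: row 5 has {1,2,3,4,6,8,9}; col 2 has {2,3,4,5,6,9}; box has {2,3,4,8,9} → only 7 remains.
r5c3 = 5: row 5 has {1,2,3,4,6,7,8,9}; col 3 has {2,3,4}; box has {2,3,4,7,8,9} → only 5 remains.
r8c2 = 1: row 8 has {2,3,4,5,6,8}; col 2 has {2,3,4,5,6,7,9}; box has {2,3,4,5,6}; anti-diagonal has {2,3,5,6,9} → only 1 remains.
r8c4 = 7: row 8 has {1,2,3,4,5,6,8}; col 4 has {2,3,8,9}; box has {2,4,5,6,8,9} → only 7 remains.
r9c1 = 7: row 9 has {2,4,5,6,8,9}; col 1 has {2,3,4,5,8}; box has {1,2,3,4,5,6}; anti-diagonal has {1,2,3,5,6,9} → only 7 remains.
r9c9 = 3: row 9 has {2,4,5,6,7,8,9}; col 9 has {1,2,5,6}; box has {1,2,4,5,6,8,9}; main diagonal has {2,4,5,8,9} → only 3 remains.
r1c2 = 8: row 1 has {1,2,3,5,9}; col 2 has {1,2,3,4,5,6,7,9}; box has {2,3,4,5} → only 8 remains.
r1c9 = 4: row 1 has {1,2,3,5,8,9}; col 9 has {1,2,3,5,6}; box has {1,2,3,5,6,7}; anti-diagonal has {1,2,3,5,6,7,9} → only 4 remains.
r3c9 = 9: row 3 has {2,3,5,7,8}; col 9 has {1,2,3,4,5,6}; box has {1,2,3,4,5,6,7} → only 9 remains.
r7c3 = 8: row 7 has {1,2,4,5,6,9}; col 3 has {2,3,4,5}; box has {1,2,3,4,5,6,7}; anti-diagonal has {1,2,3,4,5,6,7,9} → only 8 remains.
r7c5 = 3: row 7 has {1,2,4,5,6,8,9}; col 5 has {2,4,8,9}; box has {2,4,5,6,7,8,9} → only 3 remains.
r7c9 = 7: row 7 has {1,2,3,4,5,6,8,9}; col 9 has {1,2,3,4,5,6,9}; box has {1,2,3,4,5,6,8,9} → only 7 remains.
r8c1 = 9: row 8 has {1,2,3,4,5,6,7,8}; col 1 has {2,3,4,5,7,8}; box has {1,2,3,4,5,6,7,8} → only 9 remains.
r9c5 = 1: row 9 has {2,3,4,5,6,7,8,9}; col 5 has {2,3,4,8,9}; box has {2,3,4,5,6,7,8,9} → only 1 remains.
r1c4 = 6: row 1 has {1,2,3,4,5,8,9}; col 4 has {2,3,7,8,9}; box has {2,3,8,9} → only 6 remains.
r2c9 = 8: row 2 has {2,3,4,6}; col 9 has {1,2,3,4,5,6,7,9}; box has {1,2,3,4,5,6,7,9} → only 8 remains.
r4c4 = 1: row 4 has {2,3,4,5,7,8,9}; col 4 has {2,3,6,7,8,9}; box has {2,3,4,8,9}; main diagonal has {2,3,4,5,8,9} → only 1 remains.
r4c5 = 6: row 4 has {1,2,3,4,5,7,8,9}; col 5 has {1,2,3,4,8,9}; box has {1,2,3,4,8,9} → only 6 remains.
r6c6 = 7: row 6 has {2,3,4,8,9}; col 6 has {2,3,4,5,6,8,9}; box has {1,2,3,4,6,8,9}; main diagonal has {1,2,3,4,5,8,9} → only 7 remains.
r1c3 = 7: row 1 has {1,2,3,4,5,6,8,9}; col 3 has {2,3,4,5,8}; box has {2,3,4,5,8} → only 7 remains.

7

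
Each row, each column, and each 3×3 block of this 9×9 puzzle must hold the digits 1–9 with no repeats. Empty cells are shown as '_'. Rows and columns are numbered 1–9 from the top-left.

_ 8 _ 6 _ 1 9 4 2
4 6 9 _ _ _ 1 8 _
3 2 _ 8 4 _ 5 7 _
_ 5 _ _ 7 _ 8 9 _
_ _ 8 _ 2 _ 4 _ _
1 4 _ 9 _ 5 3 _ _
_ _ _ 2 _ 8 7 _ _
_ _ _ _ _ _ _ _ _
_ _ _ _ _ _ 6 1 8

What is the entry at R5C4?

1

R2C9 = 3 (sole candidate).
R3C3 = 1 (sole candidate).
R3C6 = 9 (sole candidate).
R3C9 = 6 (sole candidate).
R4C9 = 1 (sole candidate).
R6C9 = 7 (sole candidate).
R8C7 = 2 (sole candidate).
R2C5 = 5 (sole candidate).
R5C9 = 5 (sole candidate).
R1C5 = 3 (sole candidate).
R2C4 = 7 (sole candidate).
R2C6 = 2 (sole candidate).
R5C8 = 6 (sole candidate).
R6C8 = 2 (sole candidate).
R9C5 = 9 (sole candidate).
R5C6 = 3 (sole candidate).
R6C3 = 6 (sole candidate).
R6C5 = 8 (sole candidate).
R4C1 = 2 (sole candidate).
R4C3 = 3 (sole candidate).
R4C4 = 4 (sole candidate).
R4C6 = 6 (sole candidate).
R5C4 = 1: row 5 has {2,3,4,5,6,8}; col 4 has {2,4,6,7,8,9}; box has {2,3,4,5,6,7,8,9} → only 1 remains.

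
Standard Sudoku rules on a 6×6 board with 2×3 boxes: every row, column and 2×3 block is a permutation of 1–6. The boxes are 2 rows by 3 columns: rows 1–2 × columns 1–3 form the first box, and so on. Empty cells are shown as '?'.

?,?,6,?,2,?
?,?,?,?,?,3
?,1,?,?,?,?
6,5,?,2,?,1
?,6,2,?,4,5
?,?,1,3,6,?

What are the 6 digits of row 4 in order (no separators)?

654231

row 1, column 6 = 4: row 1 has {2,6}; col 6 has {1,3,5}; box has {2,3} → only 4 remains.
row 3, column 6 = 6: row 3 has {1}; col 6 has {1,3,4,5}; box has {1,2} → only 6 remains.
row 4, column 5 = 3: row 4 has {1,2,5,6}; col 5 has {2,4,6}; box has {1,2,6} → only 3 remains.
row 5, column 1 = 3: row 5 has {2,4,5,6}; col 1 has {6}; box has {1,2,6} → only 3 remains.
row 5, column 4 = 1: row 5 has {2,3,4,5,6}; col 4 has {2,3}; box has {3,4,5,6} → only 1 remains.
row 6, column 2 = 4: row 6 has {1,3,6}; col 2 has {1,5,6}; box has {1,2,3,6} → only 4 remains.
row 6, column 6 = 2: row 6 has {1,3,4,6}; col 6 has {1,3,4,5,6}; box has {1,3,4,5,6} → only 2 remains.
row 1, column 2 = 3: row 1 has {2,4,6}; col 2 has {1,4,5,6}; box has {6} → only 3 remains.
row 1, column 4 = 5: row 1 has {2,3,4,6}; col 4 has {1,2,3}; box has {2,3,4} → only 5 remains.
row 2, column 2 = 2: row 2 has {3}; col 2 has {1,3,4,5,6}; box has {3,6} → only 2 remains.
row 2, column 4 = 6: row 2 has {2,3}; col 4 has {1,2,3,5}; box has {2,3,4,5} → only 6 remains.
row 2, column 5 = 1: row 2 has {2,3,6}; col 5 has {2,3,4,6}; box has {2,3,4,5,6} → only 1 remains.
row 3, column 4 = 4: row 3 has {1,6}; col 4 has {1,2,3,5,6}; box has {1,2,3,6} → only 4 remains.
row 3, column 5 = 5: row 3 has {1,4,6}; col 5 has {1,2,3,4,6}; box has {1,2,3,4,6} → only 5 remains.
row 4, column 3 = 4: row 4 has {1,2,3,5,6}; col 3 has {1,2,6}; box has {1,5,6} → only 4 remains.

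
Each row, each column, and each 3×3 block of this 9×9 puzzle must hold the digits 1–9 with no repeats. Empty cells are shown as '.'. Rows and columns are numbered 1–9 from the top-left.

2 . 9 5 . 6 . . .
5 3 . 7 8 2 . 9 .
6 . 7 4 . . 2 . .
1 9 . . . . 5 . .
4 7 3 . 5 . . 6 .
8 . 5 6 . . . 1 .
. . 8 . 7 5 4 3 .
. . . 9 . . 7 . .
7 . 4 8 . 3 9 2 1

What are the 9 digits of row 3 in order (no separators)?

R2C3 = 1: row 2 has {2,3,5,7,8,9}; col 3 has {3,4,5,7,8,9}; box has {2,3,5,6,7,9} → only 1 remains.
R2C7 = 6: row 2 has {1,2,3,5,7,8,9}; col 7 has {2,4,5,7,9}; box has {2,9} → only 6 remains.
R2C9 = 4: row 2 has {1,2,3,5,6,7,8,9}; col 9 has {1}; box has {2,6,9} → only 4 remains.
R3C2 = 8: row 3 has {2,4,6,7}; col 2 has {3,7,9}; box has {1,2,3,5,6,7,9} → only 8 remains.
R3C8 = 5: row 3 has {2,4,6,7,8}; col 8 has {1,2,3,6,9}; box has {2,4,6,9} → only 5 remains.
R3C9 = 3: row 3 has {2,4,5,6,7,8}; col 9 has {1,4}; box has {2,4,5,6,9} → only 3 remains.
R5C7 = 8: row 5 has {3,4,5,6,7}; col 7 has {2,4,5,6,7,9}; box has {1,5,6} → only 8 remains.
R6C2 = 2: row 6 has {1,5,6,8}; col 2 has {3,7,8,9}; box has {1,3,4,5,7,8,9} → only 2 remains.
R6C7 = 3: row 6 has {1,2,5,6,8}; col 7 has {2,4,5,6,7,8,9}; box has {1,5,6,8} → only 3 remains.
R7C1 = 9: row 7 has {3,4,5,7,8}; col 1 has {1,2,4,5,6,7,8}; box has {4,7,8} → only 9 remains.
R7C9 = 6: row 7 has {3,4,5,7,8,9}; col 9 has {1,3,4}; box has {1,2,3,4,7,9} → only 6 remains.
R8C1 = 3: row 8 has {7,9}; col 1 has {1,2,4,5,6,7,8,9}; box has {4,7,8,9} → only 3 remains.
R8C8 = 8: row 8 has {3,7,9}; col 8 has {1,2,3,5,6,9}; box has {1,2,3,4,6,7,9} → only 8 remains.
R8C9 = 5: row 8 has {3,7,8,9}; col 9 has {1,3,4,6}; box has {1,2,3,4,6,7,8,9} → only 5 remains.
R9C5 = 6: row 9 has {1,2,3,4,7,8,9}; col 5 has {5,7,8}; box has {3,5,7,8,9} → only 6 remains.
R1C2 = 4: row 1 has {2,5,6,9}; col 2 has {2,3,7,8,9}; box has {1,2,3,5,6,7,8,9} → only 4 remains.
R1C7 = 1: row 1 has {2,4,5,6,9}; col 7 has {2,3,4,5,6,7,8,9}; box has {2,3,4,5,6,9} → only 1 remains.
R1C8 = 7: row 1 has {1,2,4,5,6,9}; col 8 has {1,2,3,5,6,8,9}; box has {1,2,3,4,5,6,9} → only 7 remains.
R1C9 = 8: row 1 has {1,2,4,5,6,7,9}; col 9 has {1,3,4,5,6}; box has {1,2,3,4,5,6,7,9} → only 8 remains.
R4C3 = 6: row 4 has {1,5,9}; col 3 has {1,3,4,5,7,8,9}; box has {1,2,3,4,5,7,8,9} → only 6 remains.
R4C8 = 4: row 4 has {1,5,6,9}; col 8 has {1,2,3,5,6,7,8,9}; box has {1,3,5,6,8} → only 4 remains.
R7C2 = 1: row 7 has {3,4,5,6,7,8,9}; col 2 has {2,3,4,7,8,9}; box has {3,4,7,8,9} → only 1 remains.
R7C4 = 2: row 7 has {1,3,4,5,6,7,8,9}; col 4 has {4,5,6,7,8,9}; box has {3,5,6,7,8,9} → only 2 remains.
R8C2 = 6: row 8 has {3,5,7,8,9}; col 2 has {1,2,3,4,7,8,9}; box has {1,3,4,7,8,9} → only 6 remains.
R8C3 = 2: row 8 has {3,5,6,7,8,9}; col 3 has {1,3,4,5,6,7,8,9}; box has {1,3,4,6,7,8,9} → only 2 remains.
R9C2 = 5: row 9 has {1,2,3,4,6,7,8,9}; col 2 has {1,2,3,4,6,7,8,9}; box has {1,2,3,4,6,7,8,9} → only 5 remains.
R1C5 = 3: row 1 has {1,2,4,5,6,7,8,9}; col 5 has {5,6,7,8}; box has {2,4,5,6,7,8} → only 3 remains.
R4C4 = 3: row 4 has {1,4,5,6,9}; col 4 has {2,4,5,6,7,8,9}; box has {5,6} → only 3 remains.
R4C5 = 2: row 4 has {1,3,4,5,6,9}; col 5 has {3,5,6,7,8}; box has {3,5,6} → only 2 remains.
R4C9 = 7: row 4 has {1,2,3,4,5,6,9}; col 9 has {1,3,4,5,6,8}; box has {1,3,4,5,6,8} → only 7 remains.
R5C4 = 1: row 5 has {3,4,5,6,7,8}; col 4 has {2,3,4,5,6,7,8,9}; box has {2,3,5,6} → only 1 remains.
R5C6 = 9: row 5 has {1,3,4,5,6,7,8}; col 6 has {2,3,5,6}; box has {1,2,3,5,6} → only 9 remains.
R5C9 = 2: row 5 has {1,3,4,5,6,7,8,9}; col 9 has {1,3,4,5,6,7,8}; box has {1,3,4,5,6,7,8} → only 2 remains.
R6C5 = 4: row 6 has {1,2,3,5,6,8}; col 5 has {2,3,5,6,7,8}; box has {1,2,3,5,6,9} → only 4 remains.
R6C6 = 7: row 6 has {1,2,3,4,5,6,8}; col 6 has {2,3,5,6,9}; box has {1,2,3,4,5,6,9} → only 7 remains.
R6C9 = 9: row 6 has {1,2,3,4,5,6,7,8}; col 9 has {1,2,3,4,5,6,7,8}; box has {1,2,3,4,5,6,7,8} → only 9 remains.
R8C5 = 1: row 8 has {2,3,5,6,7,8,9}; col 5 has {2,3,4,5,6,7,8}; box has {2,3,5,6,7,8,9} → only 1 remains.
R8C6 = 4: row 8 has {1,2,3,5,6,7,8,9}; col 6 has {2,3,5,6,7,9}; box has {1,2,3,5,6,7,8,9} → only 4 remains.
R3C5 = 9: row 3 has {2,3,4,5,6,7,8}; col 5 has {1,2,3,4,5,6,7,8}; box has {2,3,4,5,6,7,8} → only 9 remains.
R3C6 = 1: row 3 has {2,3,4,5,6,7,8,9}; col 6 has {2,3,4,5,6,7,9}; box has {2,3,4,5,6,7,8,9} → only 1 remains.

687491253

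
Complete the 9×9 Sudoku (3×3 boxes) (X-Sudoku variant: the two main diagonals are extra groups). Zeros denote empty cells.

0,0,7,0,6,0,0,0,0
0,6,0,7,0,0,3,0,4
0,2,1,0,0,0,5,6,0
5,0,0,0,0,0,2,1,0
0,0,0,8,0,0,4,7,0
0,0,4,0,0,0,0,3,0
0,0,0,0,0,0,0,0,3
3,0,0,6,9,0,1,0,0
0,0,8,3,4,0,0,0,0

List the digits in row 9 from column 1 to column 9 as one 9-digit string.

718345692

row 3, column 9 = 7 (hidden single in row 3).
row 1, column 9 = 1 (hidden single in column 9).
row 7, column 4 = 1 (hidden single in column 4).
row 9, column 2 = 1: in row 9, 1 can only go here (every other open cell in that row sees a 1).
row 1, column 4 = 5 (hidden single in column 4).
row 2, column 3 = 5 (hidden single in row 2).
row 8, column 3 = 2 (sole candidate).
row 7, column 2 = 5 (hidden single in column 2).
row 6, column 4 = 2 (hidden single in column 4).
row 5, column 5 = 3 (sole candidate).
row 3, column 5 = 8 (sole candidate).
row 4, column 5 = 7 (sole candidate).
row 5, column 2 = 9 (sole candidate).
row 5, column 3 = 6 (sole candidate).
row 5, column 9 = 5 (sole candidate).
row 7, column 3 = 9 (sole candidate).
row 7, column 5 = 2 (sole candidate).
row 8, column 9 = 8 (sole candidate).
row 2, column 5 = 1 (sole candidate).
row 2, column 8 = 8 (sole candidate).
row 4, column 3 = 3 (sole candidate).
row 5, column 6 = 1 (sole candidate).
row 6, column 5 = 5 (sole candidate).
row 6, column 6 = 9 (sole candidate).
row 6, column 9 = 6 (sole candidate).
row 7, column 7 = 7 (sole candidate).
row 7, column 8 = 4 (sole candidate).
row 8, column 8 = 5 (sole candidate).
row 9, column 9 = 2: row 9 has {1,3,4,8}; col 9 has {1,3,4,5,6,7,8}; box has {1,3,4,5,7,8}; main diagonal has {1,3,5,6,7,9} → only 2 remains.
row 1, column 7 = 9 (sole candidate).
row 1, column 8 = 2 (sole candidate).
row 2, column 1 = 9 (sole candidate).
row 2, column 6 = 2 (sole candidate).
row 3, column 1 = 4 (sole candidate).
row 3, column 4 = 9 (sole candidate).
row 3, column 6 = 3 (sole candidate).
row 4, column 2 = 8 (sole candidate).
row 4, column 4 = 4 (sole candidate).
row 4, column 6 = 6 (sole candidate).
row 4, column 9 = 9 (sole candidate).
row 5, column 1 = 2 (sole candidate).
row 6, column 2 = 7 (sole candidate).
row 6, column 7 = 8 (sole candidate).
row 7, column 1 = 6 (sole candidate).
row 7, column 6 = 8 (sole candidate).
row 8, column 2 = 4 (sole candidate).
row 8, column 6 = 7 (sole candidate).
row 9, column 1 = 7: row 9 has {1,2,3,4,8}; col 1 has {2,3,4,5,6,9}; box has {1,2,3,4,5,6,8,9}; anti-diagonal has {1,2,3,4,5,6,8,9} → only 7 remains.
row 9, column 6 = 5: row 9 has {1,2,3,4,7,8}; col 6 has {1,2,3,6,7,8,9}; box has {1,2,3,4,6,7,8,9} → only 5 remains.
row 9, column 7 = 6: row 9 has {1,2,3,4,5,7,8}; col 7 has {1,2,3,4,5,7,8,9}; box has {1,2,3,4,5,7,8} → only 6 remains.
row 9, column 8 = 9: row 9 has {1,2,3,4,5,6,7,8}; col 8 has {1,2,3,4,5,6,7,8}; box has {1,2,3,4,5,6,7,8} → only 9 remains.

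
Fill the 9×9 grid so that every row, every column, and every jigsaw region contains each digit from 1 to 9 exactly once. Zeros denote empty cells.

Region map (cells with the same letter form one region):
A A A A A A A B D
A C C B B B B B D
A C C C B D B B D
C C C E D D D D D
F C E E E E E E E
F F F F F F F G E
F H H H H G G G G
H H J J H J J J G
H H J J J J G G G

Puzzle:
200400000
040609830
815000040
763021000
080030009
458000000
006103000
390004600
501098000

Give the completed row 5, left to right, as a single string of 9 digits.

684235179

R2C1 = 1: row 2 has {3,4,6,8,9}; col 1 has {2,3,4,5,7,8}; region has {2,4,8} → only 1 remains.
R2C3 = 2: row 2 has {1,3,4,6,8,9}; col 3 has {1,3,5,6,8}; region has {1,3,4,5,6,7,8} → only 2 remains.
R3C4 = 9: row 3 has {1,4,5,8}; col 4 has {1,4,6}; region has {1,2,3,4,5,6,7,8} → only 9 remains.
R3C5 = 7: row 3 has {1,4,5,8,9}; col 5 has {2,3,9}; region has {3,4,6,8,9} → only 7 remains.
R3C6 = 6: row 3 has {1,4,5,7,8,9}; col 6 has {1,3,4,8,9}; region has {1,2} → only 6 remains.
R3C7 = 2: row 3 has {1,4,5,6,7,8,9}; col 7 has {6,8}; region has {3,4,6,7,8,9} → only 2 remains.
R3C9 = 3: row 3 has {1,2,4,5,6,7,8,9}; col 9 has {9}; region has {1,2,6} → only 3 remains.
R5C1 = 6: row 5 has {3,8,9}; col 1 has {1,2,3,4,5,7,8}; region has {4,5,8} → only 6 remains.
R6C5 = 1: row 6 has {4,5,8}; col 5 has {2,3,7,9}; region has {4,5,6,8} → only 1 remains.
R7C1 = 9: row 7 has {1,3,6}; col 1 has {1,2,3,4,5,6,7,8}; region has {1,4,5,6,8} → only 9 remains.
R8C3 = 7: row 8 has {3,4,6,9}; col 3 has {1,2,3,5,6,8}; region has {1,4,6,8,9} → only 7 remains.
R8C5 = 8: row 8 has {3,4,6,7,9}; col 5 has {1,2,3,7,9}; region has {1,3,5,6,9} → only 8 remains.
R1C3 = 9: row 1 has {2,4}; col 3 has {1,2,3,5,6,7,8}; region has {1,2,4,8} → only 9 remains.
R2C5 = 5: row 2 has {1,2,3,4,6,8,9}; col 5 has {1,2,3,7,8,9}; region has {2,3,4,6,7,8,9} → only 5 remains.
R2C9 = 7: row 2 has {1,2,3,4,5,6,8,9}; col 9 has {3,9}; region has {1,2,3,6} → only 7 remains.
R5C3 = 4: row 5 has {3,6,8,9}; col 3 has {1,2,3,5,6,7,8,9}; region has {3,9} → only 4 remains.
R7C5 = 4: row 7 has {1,3,6,9}; col 5 has {1,2,3,5,7,8,9}; region has {1,3,5,6,8,9} → only 4 remains.
R1C5 = 6: row 1 has {2,4,9}; col 5 has {1,2,3,4,5,7,8,9}; region has {1,2,4,8,9} → only 6 remains.
R1C8 = 1: row 1 has {2,4,6,9}; col 8 has {3,4}; region has {2,3,4,5,6,7,8,9} → only 1 remains.
R1C9 = 8: in row 1, 8 can only go here (every other open cell in that row sees an 8).
R4C4 = 8: in row 4, 8 can only go here (every other open cell in that row sees an 8).
R5C7 = 1: in row 5, 1 can only go here (every other open cell in that row sees a 1).
R6C8 = 9: in row 6, 9 can only go here (every other open cell in that row sees a 9).
R4C8 = 5: row 4 has {1,2,3,6,7,8}; col 8 has {1,3,4,9}; region has {1,2,3,6,7,8} → only 5 remains.
R4C9 = 4: row 4 has {1,2,3,5,6,7,8}; col 9 has {3,7,8,9}; region has {1,2,3,5,6,7,8} → only 4 remains.
R8C8 = 2: row 8 has {3,4,6,7,8,9}; col 8 has {1,3,4,5,9}; region has {1,4,6,7,8,9} → only 2 remains.
R9C4 = 3: row 9 has {1,5,8,9}; col 4 has {1,4,6,8,9}; region has {1,2,4,6,7,8,9} → only 3 remains.
R4C7 = 9: row 4 has {1,2,3,4,5,6,7,8}; col 7 has {1,2,6,8}; region has {1,2,3,4,5,6,7,8} → only 9 remains.
R5C8 = 7: row 5 has {1,3,4,6,8,9}; col 8 has {1,2,3,4,5,9}; region has {1,3,4,8,9} → only 7 remains.
R7C8 = 8: row 7 has {1,3,4,6,9}; col 8 has {1,2,3,4,5,7,9}; region has {3,9} → only 8 remains.
R8C4 = 5: row 8 has {2,3,4,6,7,8,9}; col 4 has {1,3,4,6,8,9}; region has {1,2,3,4,6,7,8,9} → only 5 remains.
R8C9 = 1: row 8 has {2,3,4,5,6,7,8,9}; col 9 has {3,4,7,8,9}; region has {3,8,9} → only 1 remains.
R9C8 = 6: row 9 has {1,3,5,8,9}; col 8 has {1,2,3,4,5,7,8,9}; region has {1,3,8,9} → only 6 remains.
R9C9 = 2: row 9 has {1,3,5,6,8,9}; col 9 has {1,3,4,7,8,9}; region has {1,3,6,8,9} → only 2 remains.
R5C4 = 2: row 5 has {1,3,4,6,7,8,9}; col 4 has {1,3,4,5,6,8,9}; region has {1,3,4,7,8,9} → only 2 remains.
R5C6 = 5: row 5 has {1,2,3,4,6,7,8,9}; col 6 has {1,3,4,6,8,9}; region has {1,2,3,4,7,8,9} → only 5 remains.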